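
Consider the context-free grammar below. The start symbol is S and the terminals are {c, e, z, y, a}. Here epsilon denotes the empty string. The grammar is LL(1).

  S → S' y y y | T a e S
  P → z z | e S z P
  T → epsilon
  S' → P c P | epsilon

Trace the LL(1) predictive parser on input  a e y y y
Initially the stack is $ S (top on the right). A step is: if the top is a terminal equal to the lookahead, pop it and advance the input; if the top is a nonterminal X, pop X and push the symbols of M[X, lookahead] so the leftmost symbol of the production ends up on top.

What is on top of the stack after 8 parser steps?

     Stack       Input        Action
  1  $ S         a e y y y $  expand S → T a e S
  2  $ S e a T   a e y y y $  expand T → epsilon
  3  $ S e a     a e y y y $  match a
  4  $ S e       e y y y $    match e
  5  $ S         y y y $      expand S → S' y y y
  6  $ y y y S'  y y y $      expand S' → epsilon
  7  $ y y y     y y y $      match y
  8  $ y y       y y $        match y
Stack after step 8: $ y (top = y).

y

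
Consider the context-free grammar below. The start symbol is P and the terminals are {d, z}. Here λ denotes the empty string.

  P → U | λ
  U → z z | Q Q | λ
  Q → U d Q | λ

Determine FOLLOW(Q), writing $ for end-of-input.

FIRST(P) = {λ, d, z}  (via U)
FIRST(U) = {λ, d, z}  (via Q Q)
FIRST(Q) = {λ, d, z}  (via U d Q)
FOLLOW(P) includes $ since P is the start symbol.
FOLLOW(P): P appears on no right-hand side. Thus FOLLOW(P) = {$}.
FOLLOW(U): in P→U, the suffix after U is empty, so FOLLOW(U) ⊇ FOLLOW(P) = {$}; in Q→U d Q, U is followed by d Q with FIRST {d}. Thus FOLLOW(U) = {$, d}.
FOLLOW(Q): in U→Q Q (occurrence 1), Q is followed by Q with FIRST {λ, d, z}; in U→Q Q (occurrence 1), the suffix after Q is nullable, so FOLLOW(Q) ⊇ FOLLOW(U) = {$, d}; in U→Q Q (occurrence 2), the suffix after Q is empty, so FOLLOW(Q) ⊇ FOLLOW(U) = {$, d}; in Q→U d Q, the suffix after Q is empty (adds nothing new). Thus FOLLOW(Q) = {$, d, z}.

{$, d, z}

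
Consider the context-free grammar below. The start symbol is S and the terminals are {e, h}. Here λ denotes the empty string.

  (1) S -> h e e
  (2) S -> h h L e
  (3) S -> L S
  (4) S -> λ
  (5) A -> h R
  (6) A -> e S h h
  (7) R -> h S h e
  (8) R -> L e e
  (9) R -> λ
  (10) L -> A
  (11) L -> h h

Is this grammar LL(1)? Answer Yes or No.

No

FIRST(S) = {λ, e, h}
FIRST(A) = {e, h}
FIRST(R) = {λ, e, h}
FIRST(L) = {e, h}
FOLLOW(S) = {$, h}
FOLLOW(A) = {$, e, h}
FOLLOW(R) = {$, e, h}
FOLLOW(L) = {$, e, h}
Cell M[L, h] receives both L -> A and L -> h h — the grammar is not LL(1).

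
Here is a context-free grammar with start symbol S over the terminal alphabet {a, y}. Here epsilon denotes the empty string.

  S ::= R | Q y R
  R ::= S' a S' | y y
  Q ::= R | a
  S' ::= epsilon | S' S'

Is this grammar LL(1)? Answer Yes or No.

No

FIRST(S) = {a, y}
FIRST(R) = {a, y}
FIRST(Q) = {a, y}
FIRST(S') = {epsilon}
FOLLOW(S) = {$}
FOLLOW(R) = {$, y}
FOLLOW(Q) = {y}
FOLLOW(S') = {$, a, y}
Cell M[Q, a] receives both Q ::= R and Q ::= a — the grammar is not LL(1).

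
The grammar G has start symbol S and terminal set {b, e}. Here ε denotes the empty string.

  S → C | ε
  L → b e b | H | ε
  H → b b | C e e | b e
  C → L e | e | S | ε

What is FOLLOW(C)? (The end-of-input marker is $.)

FIRST(S) = {ε, b, e}  (via C)
FIRST(L) = {ε, b, e}  (via H)
FIRST(C) = {ε, b, e}  (via L e, S)
FIRST(H) = {b, e}  (via C e e)
FOLLOW(S) includes $ since S is the start symbol.
FOLLOW(L): in C→L e, L is followed by e with FIRST {e}. Thus FOLLOW(L) = {e}.
FOLLOW(H): in L→H, the suffix after H is empty, so FOLLOW(H) ⊇ FOLLOW(L) = {e}. Thus FOLLOW(H) = {e}.
FOLLOW(S): in C→S, the suffix after S is empty, so FOLLOW(S) ⊇ FOLLOW(C) = {$, e}. Thus FOLLOW(S) = {$, e}.
FOLLOW(C): in S→C, the suffix after C is empty, so FOLLOW(C) ⊇ FOLLOW(S) = {$, e}; in H→C e e, C is followed by e e with FIRST {e}. Thus FOLLOW(C) = {$, e}.

{$, e}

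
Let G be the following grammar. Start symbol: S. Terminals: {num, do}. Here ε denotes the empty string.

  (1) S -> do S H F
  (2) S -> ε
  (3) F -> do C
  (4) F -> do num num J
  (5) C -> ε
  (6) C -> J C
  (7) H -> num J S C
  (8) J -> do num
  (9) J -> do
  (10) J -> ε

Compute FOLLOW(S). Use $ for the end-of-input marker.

FIRST(S) = {ε, do}
FIRST(F) = {do}
FIRST(H) = {num}
FIRST(J) = {ε, do}
FIRST(C) = {ε, do}  (via J C)
FOLLOW(S) includes $ since S is the start symbol.
FOLLOW(H): in S->do S H F, H is followed by F with FIRST {do}. Thus FOLLOW(H) = {do}.
FOLLOW(S): in S->do S H F, S is followed by H F with FIRST {num}; in H->num J S C, S is followed by C with FIRST {ε, do}; in H->num J S C, the suffix after S is nullable, so FOLLOW(S) ⊇ FOLLOW(H) = {do}. Thus FOLLOW(S) = {$, do, num}.
FOLLOW(F): in S->do S H F, the suffix after F is empty, so FOLLOW(F) ⊇ FOLLOW(S) = {$, do, num}. Thus FOLLOW(F) = {$, do, num}.
FOLLOW(C): in F->do C, the suffix after C is empty, so FOLLOW(C) ⊇ FOLLOW(F) = {$, do, num}; in C->J C, the suffix after C is empty (adds nothing new); in H->num J S C, the suffix after C is empty, so FOLLOW(C) ⊇ FOLLOW(H) = {do}. Thus FOLLOW(C) = {$, do, num}.
FOLLOW(J): in F->do num num J, the suffix after J is empty, so FOLLOW(J) ⊇ FOLLOW(F) = {$, do, num}; in C->J C, J is followed by C with FIRST {ε, do}; in C->J C, the suffix after J is nullable, so FOLLOW(J) ⊇ FOLLOW(C) = {$, do, num}; in H->num J S C, J is followed by S C with FIRST {ε, do}; in H->num J S C, the suffix after J is nullable, so FOLLOW(J) ⊇ FOLLOW(H) = {do}. Thus FOLLOW(J) = {$, do, num}.

{$, do, num}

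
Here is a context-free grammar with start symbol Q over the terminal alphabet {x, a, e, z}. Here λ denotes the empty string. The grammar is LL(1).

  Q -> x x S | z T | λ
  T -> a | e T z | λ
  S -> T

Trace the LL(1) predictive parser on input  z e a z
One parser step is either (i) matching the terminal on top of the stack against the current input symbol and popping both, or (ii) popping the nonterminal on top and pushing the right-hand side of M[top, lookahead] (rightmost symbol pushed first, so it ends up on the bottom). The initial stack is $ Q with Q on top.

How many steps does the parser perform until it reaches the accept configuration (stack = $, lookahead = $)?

7

step 1: stack=$ Q  input=z e a z $  — expand Q -> z T
step 2: stack=$ T z  input=z e a z $  — match z
step 3: stack=$ T  input=e a z $  — expand T -> e T z
step 4: stack=$ z T e  input=e a z $  — match e
step 5: stack=$ z T  input=a z $  — expand T -> a
step 6: stack=$ z a  input=a z $  — match a
step 7: stack=$ z  input=z $  — match z
Accept reached after 7 steps.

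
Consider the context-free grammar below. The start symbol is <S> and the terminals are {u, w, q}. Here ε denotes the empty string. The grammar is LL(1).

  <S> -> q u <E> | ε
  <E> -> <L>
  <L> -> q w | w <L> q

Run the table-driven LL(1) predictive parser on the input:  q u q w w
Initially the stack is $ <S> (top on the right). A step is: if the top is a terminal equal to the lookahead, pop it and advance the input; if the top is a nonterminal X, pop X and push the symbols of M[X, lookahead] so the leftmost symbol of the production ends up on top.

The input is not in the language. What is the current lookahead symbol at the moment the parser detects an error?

     Stack      Input        Action
  1  $ <S>      q u q w w $  expand <S> -> q u <E>
  2  $ <E> u q  q u q w w $  match q
  3  $ <E> u    u q w w $    match u
  4  $ <E>      q w w $      expand <E> -> <L>
  5  $ <L>      q w w $      expand <L> -> q w
  6  $ w q      q w w $      match q
  7  $ w        w w $        match w
  8  $          w $          error: stack empty but input remains

w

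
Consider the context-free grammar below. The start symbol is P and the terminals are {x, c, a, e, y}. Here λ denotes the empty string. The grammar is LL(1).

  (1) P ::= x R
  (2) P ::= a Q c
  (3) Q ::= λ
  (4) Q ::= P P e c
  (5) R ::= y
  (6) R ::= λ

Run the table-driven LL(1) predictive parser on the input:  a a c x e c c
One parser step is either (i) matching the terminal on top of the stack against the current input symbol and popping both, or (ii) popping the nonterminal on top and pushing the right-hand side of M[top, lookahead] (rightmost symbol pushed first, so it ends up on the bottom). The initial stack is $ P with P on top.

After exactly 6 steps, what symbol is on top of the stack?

step 1: stack=$ P  input=a a c x e c c $  — expand P ::= a Q c
step 2: stack=$ c Q a  input=a a c x e c c $  — match a
step 3: stack=$ c Q  input=a c x e c c $  — expand Q ::= P P e c
step 4: stack=$ c c e P P  input=a c x e c c $  — expand P ::= a Q c
step 5: stack=$ c c e P c Q a  input=a c x e c c $  — match a
step 6: stack=$ c c e P c Q  input=c x e c c $  — expand Q ::= λ
Stack after step 6: $ c c e P c (top = c).

c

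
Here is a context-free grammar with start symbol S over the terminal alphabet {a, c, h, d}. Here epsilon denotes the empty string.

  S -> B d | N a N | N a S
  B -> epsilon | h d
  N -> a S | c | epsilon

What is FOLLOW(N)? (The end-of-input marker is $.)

{$, a}

FIRST(B) = {epsilon, h}
FIRST(N) = {epsilon, a, c}
FIRST(S) = {a, c, d, h}  (via B d, N a N, N a S)
FOLLOW(S) includes $ since S is the start symbol.
FOLLOW(B): in S->B d, B is followed by d with FIRST {d}. Thus FOLLOW(B) = {d}.
FOLLOW(S): in S->N a S, the suffix after S is empty (adds nothing new); in N->a S, the suffix after S is empty, so FOLLOW(S) ⊇ FOLLOW(N) = {$, a}. Thus FOLLOW(S) = {$, a}.
FOLLOW(N): in S->N a N (occurrence 1), N is followed by a N with FIRST {a}; in S->N a N (occurrence 2), the suffix after N is empty, so FOLLOW(N) ⊇ FOLLOW(S) = {$, a}; in S->N a S, N is followed by a S with FIRST {a}. Thus FOLLOW(N) = {$, a}.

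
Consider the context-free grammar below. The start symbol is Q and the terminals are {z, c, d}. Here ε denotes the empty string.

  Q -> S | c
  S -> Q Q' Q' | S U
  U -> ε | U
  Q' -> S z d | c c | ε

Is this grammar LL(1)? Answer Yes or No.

No

FIRST(Q) = {c}
FIRST(S) = {c}
FIRST(U) = {ε}
FIRST(Q') = {ε, c}
FOLLOW(Q) = {$, c, z}
FOLLOW(S) = {$, c, z}
FOLLOW(U) = {$, c, z}
FOLLOW(Q') = {$, c, z}
Cell M[Q, c] receives both Q -> S and Q -> c — the grammar is not LL(1).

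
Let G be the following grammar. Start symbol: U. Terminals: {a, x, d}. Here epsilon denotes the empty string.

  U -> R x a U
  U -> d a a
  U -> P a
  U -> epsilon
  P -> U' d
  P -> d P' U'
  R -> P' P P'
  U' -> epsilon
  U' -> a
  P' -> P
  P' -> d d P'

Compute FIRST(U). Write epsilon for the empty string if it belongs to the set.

{epsilon, a, d}

FIRST(U') = {epsilon, a}
FIRST(P) = {a, d}  (via U' d)
FIRST(P') = {a, d}  (via P)
FIRST(R) = {a, d}  (via P' P P')
FIRST(U) = {epsilon, a, d}  (via R x a U, P a)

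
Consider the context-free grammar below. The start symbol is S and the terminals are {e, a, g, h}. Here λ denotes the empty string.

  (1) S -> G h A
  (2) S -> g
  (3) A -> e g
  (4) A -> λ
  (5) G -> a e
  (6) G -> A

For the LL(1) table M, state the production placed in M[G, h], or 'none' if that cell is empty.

FIRST(A): from A->e g we get {e}; from A->λ we get {λ}. So FIRST(A) = {λ, e}.
FIRST(G): from G->a e we get {a}; from G->A we get {λ, e}. So FIRST(G) = {λ, a, e}.
FIRST(S): from S->G h A we get {a, e, h}; from S->g we get {g}. So FIRST(S) = {a, e, g, h}.
FOLLOW(S) includes $ since S is the start symbol.
FOLLOW(G): in S->G h A, G is followed by h A with FIRST {h}. Thus FOLLOW(G) = {h}.
For G -> a e: FIRST(a e) = {a}, so it goes in M[G, t] for t ∈ {a}.
For G -> A: FIRST(A) = {λ, e}, so it goes in M[G, t] for t ∈ {e}; since λ ∈ FIRST, also for every t ∈ FOLLOW(G) = {h}.

G -> A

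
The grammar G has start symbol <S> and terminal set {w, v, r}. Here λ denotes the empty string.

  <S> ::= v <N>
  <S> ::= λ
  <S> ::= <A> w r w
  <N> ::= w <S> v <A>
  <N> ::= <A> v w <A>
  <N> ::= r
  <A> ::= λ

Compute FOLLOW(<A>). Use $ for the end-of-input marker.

FIRST(<A>) = {λ}
FIRST(<S>) = {λ, v, w}  (via <A> w r w)
FIRST(<N>) = {r, v, w}  (via <A> v w <A>)
FOLLOW(<S>) includes $ since <S> is the start symbol.
FOLLOW(<S>): in <N>::=w <S> v <A>, <S> is followed by v <A> with FIRST {v}. Thus FOLLOW(<S>) = {$, v}.
FOLLOW(<N>): in <S>::=v <N>, the suffix after <N> is empty, so FOLLOW(<N>) ⊇ FOLLOW(<S>) = {$, v}. Thus FOLLOW(<N>) = {$, v}.
FOLLOW(<A>): in <S>::=<A> w r w, <A> is followed by w r w with FIRST {w}; in <N>::=w <S> v <A>, the suffix after <A> is empty, so FOLLOW(<A>) ⊇ FOLLOW(<N>) = {$, v}; in <N>::=<A> v w <A> (occurrence 1), <A> is followed by v w <A> with FIRST {v}; in <N>::=<A> v w <A> (occurrence 2), the suffix after <A> is empty, so FOLLOW(<A>) ⊇ FOLLOW(<N>) = {$, v}. Thus FOLLOW(<A>) = {$, v, w}.

{$, v, w}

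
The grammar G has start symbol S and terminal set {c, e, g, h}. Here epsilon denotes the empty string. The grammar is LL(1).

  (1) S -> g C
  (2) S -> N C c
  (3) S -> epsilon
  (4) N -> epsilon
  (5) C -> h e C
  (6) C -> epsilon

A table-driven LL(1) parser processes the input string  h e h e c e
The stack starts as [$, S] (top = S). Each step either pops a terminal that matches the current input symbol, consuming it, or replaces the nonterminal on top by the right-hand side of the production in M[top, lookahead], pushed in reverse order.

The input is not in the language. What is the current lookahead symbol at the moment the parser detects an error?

step 1: stack=$ S  input=h e h e c e $  — expand S -> N C c
step 2: stack=$ c C N  input=h e h e c e $  — expand N -> epsilon
step 3: stack=$ c C  input=h e h e c e $  — expand C -> h e C
step 4: stack=$ c C e h  input=h e h e c e $  — match h
step 5: stack=$ c C e  input=e h e c e $  — match e
step 6: stack=$ c C  input=h e c e $  — expand C -> h e C
step 7: stack=$ c C e h  input=h e c e $  — match h
step 8: stack=$ c C e  input=e c e $  — match e
step 9: stack=$ c C  input=c e $  — expand C -> epsilon
step 10: stack=$ c  input=c e $  — match c
step 11: stack=$  input=e $  — error: stack empty but input remains

e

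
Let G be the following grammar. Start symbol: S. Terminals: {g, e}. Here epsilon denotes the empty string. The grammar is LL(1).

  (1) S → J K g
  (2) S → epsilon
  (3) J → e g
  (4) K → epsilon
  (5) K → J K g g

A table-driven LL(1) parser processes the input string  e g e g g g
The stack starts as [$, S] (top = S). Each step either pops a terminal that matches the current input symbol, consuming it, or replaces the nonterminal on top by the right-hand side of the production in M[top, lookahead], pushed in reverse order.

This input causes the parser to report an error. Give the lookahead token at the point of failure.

      Stack          Input          Action
   1  $ S            e g e g g g $  expand S → J K g
   2  $ g K J        e g e g g g $  expand J → e g
   3  $ g K g e      e g e g g g $  match e
   4  $ g K g        g e g g g $    match g
   5  $ g K          e g g g $      expand K → J K g g
   6  $ g g g K J    e g g g $      expand J → e g
   7  $ g g g K g e  e g g g $      match e
   8  $ g g g K g    g g g $        match g
   9  $ g g g K      g g $          expand K → epsilon
  10  $ g g g        g g $          match g
  11  $ g g          g $            match g
  12  $ g            $              error: top is terminal g but lookahead is $

$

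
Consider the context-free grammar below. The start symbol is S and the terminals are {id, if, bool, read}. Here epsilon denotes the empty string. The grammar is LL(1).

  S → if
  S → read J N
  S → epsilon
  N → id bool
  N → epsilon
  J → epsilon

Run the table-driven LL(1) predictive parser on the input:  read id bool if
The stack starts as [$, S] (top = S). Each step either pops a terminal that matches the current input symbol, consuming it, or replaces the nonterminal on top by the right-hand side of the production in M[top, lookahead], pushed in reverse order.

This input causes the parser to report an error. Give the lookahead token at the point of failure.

if

     Stack       Input              Action
  1  $ S         read id bool if $  expand S → read J N
  2  $ N J read  read id bool if $  match read
  3  $ N J       id bool if $       expand J → epsilon
  4  $ N         id bool if $       expand N → id bool
  5  $ bool id   id bool if $       match id
  6  $ bool      bool if $          match bool
  7  $           if $               error: stack empty but input remains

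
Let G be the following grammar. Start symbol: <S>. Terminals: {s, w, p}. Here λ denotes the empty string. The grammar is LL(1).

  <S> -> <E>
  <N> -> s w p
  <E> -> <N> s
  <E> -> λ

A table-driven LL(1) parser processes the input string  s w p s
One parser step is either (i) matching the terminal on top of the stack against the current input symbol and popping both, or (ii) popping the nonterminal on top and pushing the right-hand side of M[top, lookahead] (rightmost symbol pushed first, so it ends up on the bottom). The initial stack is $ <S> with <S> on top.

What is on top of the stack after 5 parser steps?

     Stack      Input      Action
  1  $ <S>      s w p s $  expand <S> -> <E>
  2  $ <E>      s w p s $  expand <E> -> <N> s
  3  $ s <N>    s w p s $  expand <N> -> s w p
  4  $ s p w s  s w p s $  match s
  5  $ s p w    w p s $    match w
Stack after step 5: $ s p (top = p).

p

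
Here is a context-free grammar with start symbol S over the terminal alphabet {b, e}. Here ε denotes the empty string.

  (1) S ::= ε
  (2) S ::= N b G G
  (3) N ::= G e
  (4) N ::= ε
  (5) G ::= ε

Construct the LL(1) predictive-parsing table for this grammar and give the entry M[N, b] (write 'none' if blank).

FIRST(G): from G::=ε we get {ε}. So FIRST(G) = {ε}.
FIRST(N): from N::=G e we get {e}; from N::=ε we get {ε}. So FIRST(N) = {ε, e}.
FIRST(S): from S::=ε we get {ε}; from S::=N b G G we get {b, e}. So FIRST(S) = {ε, b, e}.
FOLLOW(S) includes $ since S is the start symbol.
FOLLOW(N): in S::=N b G G, N is followed by b G G with FIRST {b}. Thus FOLLOW(N) = {b}.
For N ::= G e: FIRST(G e) = {e}, so it goes in M[N, t] for t ∈ {e}.
For N ::= ε: FIRST(ε) = {ε}, so it goes in M[N, t] for t ∈ {}; since ε ∈ FIRST, also for every t ∈ FOLLOW(N) = {b}.

N ::= ε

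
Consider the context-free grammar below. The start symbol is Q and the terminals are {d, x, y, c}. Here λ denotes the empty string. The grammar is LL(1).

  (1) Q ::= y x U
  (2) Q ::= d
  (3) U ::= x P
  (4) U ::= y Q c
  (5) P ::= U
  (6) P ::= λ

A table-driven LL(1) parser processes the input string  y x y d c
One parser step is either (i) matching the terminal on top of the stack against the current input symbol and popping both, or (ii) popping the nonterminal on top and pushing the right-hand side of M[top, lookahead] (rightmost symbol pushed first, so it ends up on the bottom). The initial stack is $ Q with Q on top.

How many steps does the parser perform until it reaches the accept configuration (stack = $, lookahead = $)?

     Stack    Input        Action
  1  $ Q      y x y d c $  expand Q ::= y x U
  2  $ U x y  y x y d c $  match y
  3  $ U x    x y d c $    match x
  4  $ U      y d c $      expand U ::= y Q c
  5  $ c Q y  y d c $      match y
  6  $ c Q    d c $        expand Q ::= d
  7  $ c d    d c $        match d
  8  $ c      c $          match c
Accept reached after 8 steps.

8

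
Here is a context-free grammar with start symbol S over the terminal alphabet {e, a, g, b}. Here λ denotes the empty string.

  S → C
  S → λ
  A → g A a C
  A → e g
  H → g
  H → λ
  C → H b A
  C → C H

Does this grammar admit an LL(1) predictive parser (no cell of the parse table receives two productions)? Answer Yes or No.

FIRST(S) = {λ, b, g}
FIRST(A) = {e, g}
FIRST(H) = {λ, g}
FIRST(C) = {b, g}
FOLLOW(S) = {$}
FOLLOW(A) = {$, a, g}
FOLLOW(H) = {$, a, b, g}
FOLLOW(C) = {$, a, g}
Cell M[C, b] receives both C → H b A and C → C H — the grammar is not LL(1).

No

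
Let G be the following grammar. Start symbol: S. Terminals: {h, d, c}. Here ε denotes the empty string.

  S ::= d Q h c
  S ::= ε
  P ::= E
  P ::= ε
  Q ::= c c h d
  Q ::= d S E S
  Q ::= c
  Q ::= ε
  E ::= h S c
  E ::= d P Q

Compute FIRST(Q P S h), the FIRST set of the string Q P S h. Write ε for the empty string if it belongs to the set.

FIRST(S): from S::=d Q h c we get {d}; from S::=ε we get {ε}. So FIRST(S) = {ε, d}.
FIRST(Q): from Q::=c c h d we get {c}; from Q::=d S E S we get {d}; from Q::=c we get {c}; from Q::=ε we get {ε}. So FIRST(Q) = {ε, c, d}.
FIRST(E): from E::=h S c we get {h}; from E::=d P Q we get {d}. So FIRST(E) = {d, h}.
FIRST(P): from P::=E we get {d, h}; from P::=ε we get {ε}. So FIRST(P) = {ε, d, h}.
FIRST(Q P S h): take FIRST of each symbol in turn, carrying on past any symbol whose FIRST contains ε; result {c, d, h}.

{c, d, h}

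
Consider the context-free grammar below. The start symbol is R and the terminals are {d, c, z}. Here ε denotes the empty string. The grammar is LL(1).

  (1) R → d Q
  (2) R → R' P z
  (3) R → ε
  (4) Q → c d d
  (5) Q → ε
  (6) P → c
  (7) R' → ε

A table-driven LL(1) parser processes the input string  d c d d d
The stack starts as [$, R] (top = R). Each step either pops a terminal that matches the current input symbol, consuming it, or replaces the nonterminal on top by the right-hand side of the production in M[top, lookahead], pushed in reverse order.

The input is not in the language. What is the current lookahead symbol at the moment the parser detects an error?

d

     Stack    Input        Action
  1  $ R      d c d d d $  expand R → d Q
  2  $ Q d    d c d d d $  match d
  3  $ Q      c d d d $    expand Q → c d d
  4  $ d d c  c d d d $    match c
  5  $ d d    d d d $      match d
  6  $ d      d d $        match d
  7  $        d $          error: stack empty but input remains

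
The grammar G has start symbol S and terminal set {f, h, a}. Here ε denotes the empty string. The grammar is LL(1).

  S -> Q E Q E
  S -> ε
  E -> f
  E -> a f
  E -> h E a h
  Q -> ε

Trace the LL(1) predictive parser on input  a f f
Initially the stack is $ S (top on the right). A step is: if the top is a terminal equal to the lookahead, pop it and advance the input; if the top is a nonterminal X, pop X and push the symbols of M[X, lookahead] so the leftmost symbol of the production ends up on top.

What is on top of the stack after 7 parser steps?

     Stack      Input    Action
  1  $ S        a f f $  expand S -> Q E Q E
  2  $ E Q E Q  a f f $  expand Q -> ε
  3  $ E Q E    a f f $  expand E -> a f
  4  $ E Q f a  a f f $  match a
  5  $ E Q f    f f $    match f
  6  $ E Q      f $      expand Q -> ε
  7  $ E        f $      expand E -> f
Stack after step 7: $ f (top = f).

f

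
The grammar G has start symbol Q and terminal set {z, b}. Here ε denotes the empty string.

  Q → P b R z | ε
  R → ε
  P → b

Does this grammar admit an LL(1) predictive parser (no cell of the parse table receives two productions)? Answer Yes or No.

FIRST(Q) = {ε, b}
FIRST(R) = {ε}
FIRST(P) = {b}
FOLLOW(Q) = {$}
FOLLOW(R) = {z}
FOLLOW(P) = {b}
Each cell of M receives at most one production.

Yes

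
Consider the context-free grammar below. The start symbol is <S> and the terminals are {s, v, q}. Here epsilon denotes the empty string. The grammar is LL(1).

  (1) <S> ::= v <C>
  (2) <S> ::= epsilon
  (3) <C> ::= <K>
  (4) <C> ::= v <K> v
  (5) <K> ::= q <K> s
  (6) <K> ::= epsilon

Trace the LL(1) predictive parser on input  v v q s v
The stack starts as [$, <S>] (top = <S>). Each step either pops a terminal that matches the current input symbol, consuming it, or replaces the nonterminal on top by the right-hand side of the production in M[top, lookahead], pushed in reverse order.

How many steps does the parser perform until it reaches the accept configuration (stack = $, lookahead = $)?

     Stack        Input        Action
  1  $ <S>        v v q s v $  expand <S> ::= v <C>
  2  $ <C> v      v v q s v $  match v
  3  $ <C>        v q s v $    expand <C> ::= v <K> v
  4  $ v <K> v    v q s v $    match v
  5  $ v <K>      q s v $      expand <K> ::= q <K> s
  6  $ v s <K> q  q s v $      match q
  7  $ v s <K>    s v $        expand <K> ::= epsilon
  8  $ v s        s v $        match s
  9  $ v          v $          match v
Accept reached after 9 steps.

9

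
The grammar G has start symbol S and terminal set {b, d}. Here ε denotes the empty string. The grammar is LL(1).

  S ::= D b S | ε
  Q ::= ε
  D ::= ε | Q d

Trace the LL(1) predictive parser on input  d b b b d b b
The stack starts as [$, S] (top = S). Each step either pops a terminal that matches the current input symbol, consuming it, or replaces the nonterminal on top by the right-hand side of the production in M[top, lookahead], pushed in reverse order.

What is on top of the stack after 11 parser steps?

S

      Stack      Input            Action
   1  $ S        d b b b d b b $  expand S ::= D b S
   2  $ S b D    d b b b d b b $  expand D ::= Q d
   3  $ S b d Q  d b b b d b b $  expand Q ::= ε
   4  $ S b d    d b b b d b b $  match d
   5  $ S b      b b b d b b $    match b
   6  $ S        b b d b b $      expand S ::= D b S
   7  $ S b D    b b d b b $      expand D ::= ε
   8  $ S b      b b d b b $      match b
   9  $ S        b d b b $        expand S ::= D b S
  10  $ S b D    b d b b $        expand D ::= ε
  11  $ S b      b d b b $        match b
Stack after step 11: $ S (top = S).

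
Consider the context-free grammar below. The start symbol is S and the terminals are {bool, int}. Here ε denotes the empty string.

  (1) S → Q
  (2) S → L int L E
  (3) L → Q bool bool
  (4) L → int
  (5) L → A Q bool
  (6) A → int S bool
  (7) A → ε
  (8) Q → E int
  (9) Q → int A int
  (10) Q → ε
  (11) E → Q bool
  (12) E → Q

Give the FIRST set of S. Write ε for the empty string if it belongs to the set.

FIRST(A): from A→int S bool we get {int}; from A→ε we get {ε}. So FIRST(A) = {ε, int}.
FIRST(S): from S→Q we get {ε, bool, int}; from S→L int L E we get {bool, int}. So FIRST(S) = {ε, bool, int}.
FIRST(L): from L→Q bool bool we get {bool, int}; from L→int we get {int}; from L→A Q bool we get {bool, int}. So FIRST(L) = {bool, int}.
FIRST(Q): from Q→E int we get {bool, int}; from Q→int A int we get {int}; from Q→ε we get {ε}. So FIRST(Q) = {ε, bool, int}.
FIRST(E): from E→Q bool we get {bool, int}; from E→Q we get {ε, bool, int}. So FIRST(E) = {ε, bool, int}.

{ε, bool, int}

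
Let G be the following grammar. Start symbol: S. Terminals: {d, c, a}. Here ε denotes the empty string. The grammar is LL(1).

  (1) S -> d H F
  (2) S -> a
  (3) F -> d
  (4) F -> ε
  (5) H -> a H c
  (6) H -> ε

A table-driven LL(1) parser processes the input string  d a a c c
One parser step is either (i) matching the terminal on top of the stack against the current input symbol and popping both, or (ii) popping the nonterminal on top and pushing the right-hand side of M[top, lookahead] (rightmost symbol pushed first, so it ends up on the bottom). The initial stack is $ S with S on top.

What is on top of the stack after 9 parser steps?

F

step 1: stack=$ S  input=d a a c c $  — expand S -> d H F
step 2: stack=$ F H d  input=d a a c c $  — match d
step 3: stack=$ F H  input=a a c c $  — expand H -> a H c
step 4: stack=$ F c H a  input=a a c c $  — match a
step 5: stack=$ F c H  input=a c c $  — expand H -> a H c
step 6: stack=$ F c c H a  input=a c c $  — match a
step 7: stack=$ F c c H  input=c c $  — expand H -> ε
step 8: stack=$ F c c  input=c c $  — match c
step 9: stack=$ F c  input=c $  — match c
Stack after step 9: $ F (top = F).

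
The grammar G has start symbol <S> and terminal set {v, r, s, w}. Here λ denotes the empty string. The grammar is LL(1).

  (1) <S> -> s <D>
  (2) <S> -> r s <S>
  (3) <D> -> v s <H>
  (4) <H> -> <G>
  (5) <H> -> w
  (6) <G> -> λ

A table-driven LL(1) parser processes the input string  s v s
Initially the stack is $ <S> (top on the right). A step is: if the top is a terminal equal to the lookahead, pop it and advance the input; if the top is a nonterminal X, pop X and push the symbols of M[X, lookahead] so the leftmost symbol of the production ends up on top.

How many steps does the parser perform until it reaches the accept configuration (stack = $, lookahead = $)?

step 1: stack=$ <S>  input=s v s $  — expand <S> -> s <D>
step 2: stack=$ <D> s  input=s v s $  — match s
step 3: stack=$ <D>  input=v s $  — expand <D> -> v s <H>
step 4: stack=$ <H> s v  input=v s $  — match v
step 5: stack=$ <H> s  input=s $  — match s
step 6: stack=$ <H>  input=$  — expand <H> -> <G>
step 7: stack=$ <G>  input=$  — expand <G> -> λ
Accept reached after 7 steps.

7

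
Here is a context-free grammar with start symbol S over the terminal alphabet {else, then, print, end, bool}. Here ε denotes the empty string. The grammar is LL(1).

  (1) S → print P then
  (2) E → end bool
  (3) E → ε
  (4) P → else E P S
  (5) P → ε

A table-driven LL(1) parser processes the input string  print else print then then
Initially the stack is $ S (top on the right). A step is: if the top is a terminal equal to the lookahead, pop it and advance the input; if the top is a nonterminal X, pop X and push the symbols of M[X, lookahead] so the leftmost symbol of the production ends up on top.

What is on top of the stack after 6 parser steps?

S

     Stack              Input                         Action
  1  $ S                print else print then then $  expand S → print P then
  2  $ then P print     print else print then then $  match print
  3  $ then P           else print then then $        expand P → else E P S
  4  $ then S P E else  else print then then $        match else
  5  $ then S P E       print then then $             expand E → ε
  6  $ then S P         print then then $             expand P → ε
Stack after step 6: $ then S (top = S).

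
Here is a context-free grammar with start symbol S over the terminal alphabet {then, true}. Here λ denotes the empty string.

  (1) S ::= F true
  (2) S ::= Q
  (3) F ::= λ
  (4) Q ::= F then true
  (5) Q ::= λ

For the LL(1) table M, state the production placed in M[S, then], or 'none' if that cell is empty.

FIRST(F) = {λ}
FIRST(Q) = {λ, then}  (via F then true)
FIRST(S) = {λ, then, true}  (via F true, Q)
FOLLOW(S) includes $ since S is the start symbol.
FOLLOW(S): S appears on no right-hand side. Thus FOLLOW(S) = {$}.
For S ::= F true: FIRST(F true) = {true}, so it goes in M[S, t] for t ∈ {true}.
For S ::= Q: FIRST(Q) = {λ, then}, so it goes in M[S, t] for t ∈ {then}; since λ ∈ FIRST, also for every t ∈ FOLLOW(S) = {$}.

S ::= Q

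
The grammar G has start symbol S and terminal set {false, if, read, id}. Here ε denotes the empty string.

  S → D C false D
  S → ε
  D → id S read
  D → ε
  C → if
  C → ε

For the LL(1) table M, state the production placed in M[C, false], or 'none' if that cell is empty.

FIRST(D): from D→id S read we get {id}; from D→ε we get {ε}. So FIRST(D) = {ε, id}.
FIRST(C): from C→if we get {if}; from C→ε we get {ε}. So FIRST(C) = {ε, if}.
FIRST(S): from S→D C false D we get {false, id, if}; from S→ε we get {ε}. So FIRST(S) = {ε, false, id, if}.
FOLLOW(S) includes $ since S is the start symbol.
FOLLOW(C): in S→D C false D, C is followed by false D with FIRST {false}. Thus FOLLOW(C) = {false}.
For C → if: FIRST(if) = {if}, so it goes in M[C, t] for t ∈ {if}.
For C → ε: FIRST(ε) = {ε}, so it goes in M[C, t] for t ∈ {}; since ε ∈ FIRST, also for every t ∈ FOLLOW(C) = {false}.

C → ε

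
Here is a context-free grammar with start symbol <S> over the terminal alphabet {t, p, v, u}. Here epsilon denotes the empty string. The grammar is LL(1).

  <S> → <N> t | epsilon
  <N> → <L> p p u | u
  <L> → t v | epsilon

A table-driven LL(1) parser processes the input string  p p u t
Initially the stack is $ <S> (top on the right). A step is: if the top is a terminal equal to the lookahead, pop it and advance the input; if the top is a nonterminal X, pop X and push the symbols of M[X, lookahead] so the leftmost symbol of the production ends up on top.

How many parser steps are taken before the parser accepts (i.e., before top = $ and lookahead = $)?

7

step 1: stack=$ <S>  input=p p u t $  — expand <S> → <N> t
step 2: stack=$ t <N>  input=p p u t $  — expand <N> → <L> p p u
step 3: stack=$ t u p p <L>  input=p p u t $  — expand <L> → epsilon
step 4: stack=$ t u p p  input=p p u t $  — match p
step 5: stack=$ t u p  input=p u t $  — match p
step 6: stack=$ t u  input=u t $  — match u
step 7: stack=$ t  input=t $  — match t
Accept reached after 7 steps.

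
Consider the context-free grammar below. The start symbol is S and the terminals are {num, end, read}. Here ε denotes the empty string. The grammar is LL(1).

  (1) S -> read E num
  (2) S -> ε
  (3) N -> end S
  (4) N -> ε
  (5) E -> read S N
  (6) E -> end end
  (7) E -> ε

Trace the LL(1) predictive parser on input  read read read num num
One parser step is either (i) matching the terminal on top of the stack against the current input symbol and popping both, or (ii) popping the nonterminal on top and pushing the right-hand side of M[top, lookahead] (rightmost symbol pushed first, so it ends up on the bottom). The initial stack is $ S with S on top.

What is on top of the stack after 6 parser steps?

step 1: stack=$ S  input=read read read num num $  — expand S -> read E num
step 2: stack=$ num E read  input=read read read num num $  — match read
step 3: stack=$ num E  input=read read num num $  — expand E -> read S N
step 4: stack=$ num N S read  input=read read num num $  — match read
step 5: stack=$ num N S  input=read num num $  — expand S -> read E num
step 6: stack=$ num N num E read  input=read num num $  — match read
Stack after step 6: $ num N num E (top = E).

E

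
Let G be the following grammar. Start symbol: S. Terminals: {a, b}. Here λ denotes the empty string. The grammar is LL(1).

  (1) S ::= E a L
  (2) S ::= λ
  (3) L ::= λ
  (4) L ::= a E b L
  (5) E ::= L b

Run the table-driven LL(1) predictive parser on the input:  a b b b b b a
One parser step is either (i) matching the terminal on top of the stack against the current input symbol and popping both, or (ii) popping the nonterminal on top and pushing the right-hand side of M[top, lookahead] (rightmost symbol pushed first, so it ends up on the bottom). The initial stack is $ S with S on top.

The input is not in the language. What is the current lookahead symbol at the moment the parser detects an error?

step 1: stack=$ S  input=a b b b b b a $  — expand S ::= E a L
step 2: stack=$ L a E  input=a b b b b b a $  — expand E ::= L b
step 3: stack=$ L a b L  input=a b b b b b a $  — expand L ::= a E b L
step 4: stack=$ L a b L b E a  input=a b b b b b a $  — match a
step 5: stack=$ L a b L b E  input=b b b b b a $  — expand E ::= L b
step 6: stack=$ L a b L b b L  input=b b b b b a $  — expand L ::= λ
step 7: stack=$ L a b L b b  input=b b b b b a $  — match b
step 8: stack=$ L a b L b  input=b b b b a $  — match b
step 9: stack=$ L a b L  input=b b b a $  — expand L ::= λ
step 10: stack=$ L a b  input=b b b a $  — match b
step 11: stack=$ L a  input=b b a $  — error: top is terminal a but lookahead is b

b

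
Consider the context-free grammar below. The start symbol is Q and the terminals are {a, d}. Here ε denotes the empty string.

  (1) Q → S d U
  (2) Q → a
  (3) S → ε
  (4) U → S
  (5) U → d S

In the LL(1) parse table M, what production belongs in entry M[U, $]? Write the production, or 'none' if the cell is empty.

FIRST(S): from S→ε we get {ε}. So FIRST(S) = {ε}.
FIRST(Q): from Q→S d U we get {d}; from Q→a we get {a}. So FIRST(Q) = {a, d}.
FIRST(U): from U→S we get {ε}; from U→d S we get {d}. So FIRST(U) = {ε, d}.
FOLLOW(Q) includes $ since Q is the start symbol.
FOLLOW(Q): Q appears on no right-hand side. Thus FOLLOW(Q) = {$}.
FOLLOW(U): in Q→S d U, the suffix after U is empty, so FOLLOW(U) ⊇ FOLLOW(Q) = {$}. Thus FOLLOW(U) = {$}.
For U → S: FIRST(S) = {ε}, so it goes in M[U, t] for t ∈ {}; since ε ∈ FIRST, also for every t ∈ FOLLOW(U) = {$}.
For U → d S: FIRST(d S) = {d}, so it goes in M[U, t] for t ∈ {d}.

U → S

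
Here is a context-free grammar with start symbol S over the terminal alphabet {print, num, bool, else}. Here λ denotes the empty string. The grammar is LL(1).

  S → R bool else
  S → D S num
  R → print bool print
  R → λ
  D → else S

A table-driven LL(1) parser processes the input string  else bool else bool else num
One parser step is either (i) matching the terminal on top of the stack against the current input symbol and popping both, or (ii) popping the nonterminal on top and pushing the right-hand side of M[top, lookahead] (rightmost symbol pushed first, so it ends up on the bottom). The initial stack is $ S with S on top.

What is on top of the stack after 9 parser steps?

step 1: stack=$ S  input=else bool else bool else num $  — expand S → D S num
step 2: stack=$ num S D  input=else bool else bool else num $  — expand D → else S
step 3: stack=$ num S S else  input=else bool else bool else num $  — match else
step 4: stack=$ num S S  input=bool else bool else num $  — expand S → R bool else
step 5: stack=$ num S else bool R  input=bool else bool else num $  — expand R → λ
step 6: stack=$ num S else bool  input=bool else bool else num $  — match bool
step 7: stack=$ num S else  input=else bool else num $  — match else
step 8: stack=$ num S  input=bool else num $  — expand S → R bool else
step 9: stack=$ num else bool R  input=bool else num $  — expand R → λ
Stack after step 9: $ num else bool (top = bool).

bool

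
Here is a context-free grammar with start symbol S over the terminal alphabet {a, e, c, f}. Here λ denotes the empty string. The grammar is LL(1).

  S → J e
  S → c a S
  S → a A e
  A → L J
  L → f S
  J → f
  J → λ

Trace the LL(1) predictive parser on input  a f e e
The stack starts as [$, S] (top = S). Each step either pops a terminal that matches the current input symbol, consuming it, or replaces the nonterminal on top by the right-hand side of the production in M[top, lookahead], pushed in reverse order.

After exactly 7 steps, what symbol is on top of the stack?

e

     Stack      Input      Action
  1  $ S        a f e e $  expand S → a A e
  2  $ e A a    a f e e $  match a
  3  $ e A      f e e $    expand A → L J
  4  $ e J L    f e e $    expand L → f S
  5  $ e J S f  f e e $    match f
  6  $ e J S    e e $      expand S → J e
  7  $ e J e J  e e $      expand J → λ
Stack after step 7: $ e J e (top = e).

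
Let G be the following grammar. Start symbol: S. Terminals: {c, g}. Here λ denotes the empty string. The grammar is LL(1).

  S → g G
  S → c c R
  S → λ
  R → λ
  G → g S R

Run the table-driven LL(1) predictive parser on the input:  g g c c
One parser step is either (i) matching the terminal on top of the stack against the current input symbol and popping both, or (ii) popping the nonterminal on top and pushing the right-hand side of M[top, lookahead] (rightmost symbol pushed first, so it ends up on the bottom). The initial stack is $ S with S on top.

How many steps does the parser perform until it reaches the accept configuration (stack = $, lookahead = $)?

9

step 1: stack=$ S  input=g g c c $  — expand S → g G
step 2: stack=$ G g  input=g g c c $  — match g
step 3: stack=$ G  input=g c c $  — expand G → g S R
step 4: stack=$ R S g  input=g c c $  — match g
step 5: stack=$ R S  input=c c $  — expand S → c c R
step 6: stack=$ R R c c  input=c c $  — match c
step 7: stack=$ R R c  input=c $  — match c
step 8: stack=$ R R  input=$  — expand R → λ
step 9: stack=$ R  input=$  — expand R → λ
Accept reached after 9 steps.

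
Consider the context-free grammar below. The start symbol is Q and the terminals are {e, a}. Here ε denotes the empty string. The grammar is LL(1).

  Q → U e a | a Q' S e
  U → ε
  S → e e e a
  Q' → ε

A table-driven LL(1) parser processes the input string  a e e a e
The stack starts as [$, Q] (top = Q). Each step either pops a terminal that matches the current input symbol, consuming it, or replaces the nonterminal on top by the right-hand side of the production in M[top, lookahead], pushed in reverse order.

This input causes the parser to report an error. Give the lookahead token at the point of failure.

     Stack        Input        Action
  1  $ Q          a e e a e $  expand Q → a Q' S e
  2  $ e S Q' a   a e e a e $  match a
  3  $ e S Q'     e e a e $    expand Q' → ε
  4  $ e S        e e a e $    expand S → e e e a
  5  $ e a e e e  e e a e $    match e
  6  $ e a e e    e a e $      match e
  7  $ e a e      a e $        error: top is terminal e but lookahead is a

a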